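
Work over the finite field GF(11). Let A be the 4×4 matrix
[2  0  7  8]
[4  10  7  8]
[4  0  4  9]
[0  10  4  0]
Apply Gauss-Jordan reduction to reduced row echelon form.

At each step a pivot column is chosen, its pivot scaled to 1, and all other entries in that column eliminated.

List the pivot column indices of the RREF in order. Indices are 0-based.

pivot columns: 0, 1, 2, 3

[1] R0 /= 2  ⇒  (1, 0, 9, 4)
     R1 -= 4·R0  ⇒  (0, 10, 4, 3)
     R2 -= 4·R0  ⇒  (0, 0, 1, 4)
[2] R1 /= 10  ⇒  (0, 1, 7, 8)
     R3 -= 10·R1  ⇒  (0, 0, 0, 8)
[3] R2 /= 1  ⇒  (0, 0, 1, 4)
     R0 -= 9·R2  ⇒  (1, 0, 0, 1)
     R1 -= 7·R2  ⇒  (0, 1, 0, 2)
[4] R3 /= 8  ⇒  (0, 0, 0, 1)
     R0 -= 1·R3  ⇒  (1, 0, 0, 0)
     R1 -= 2·R3  ⇒  (0, 1, 0, 0)
     R2 -= 4·R3  ⇒  (0, 0, 1, 0)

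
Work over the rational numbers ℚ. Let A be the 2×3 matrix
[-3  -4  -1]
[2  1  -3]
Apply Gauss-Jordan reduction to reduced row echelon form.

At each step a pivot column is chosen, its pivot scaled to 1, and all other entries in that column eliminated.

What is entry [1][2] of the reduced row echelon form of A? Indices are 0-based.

M[1][2] = 11/5

step 1: normalize row 0 (÷-3) = (1, 4/3, 1/3)
  row 1: subtract 2×row0 = (0, -5/3, -11/3)
step 2: normalize row 1 (÷-5/3) = (0, 1, 11/5)
  row 0: subtract 4/3×row1 = (1, 0, -13/5)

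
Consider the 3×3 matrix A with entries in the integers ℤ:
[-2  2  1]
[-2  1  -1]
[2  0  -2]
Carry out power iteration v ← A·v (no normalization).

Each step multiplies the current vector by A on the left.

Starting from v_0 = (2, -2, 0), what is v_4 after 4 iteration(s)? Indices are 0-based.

v_0 = (2, -2, 0).
v_1 = A·v_0 = (-8, -6, 4).
v_2 = A·v_1 = (8, 6, -24).
v_3 = A·v_2 = (-28, 14, 64).
v_4 = A·v_3 = (148, 6, -184).

v_4 = (148, 6, -184)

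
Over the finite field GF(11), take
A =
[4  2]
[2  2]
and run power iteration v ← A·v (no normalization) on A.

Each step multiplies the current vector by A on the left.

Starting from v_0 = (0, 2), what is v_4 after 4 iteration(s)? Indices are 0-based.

v_0 = (0, 2).
v_1 = A·v_0 = (4, 4).
v_2 = A·v_1 = (2, 5).
v_3 = A·v_2 = (7, 3).
v_4 = A·v_3 = (1, 9).

v_4 = (1, 9)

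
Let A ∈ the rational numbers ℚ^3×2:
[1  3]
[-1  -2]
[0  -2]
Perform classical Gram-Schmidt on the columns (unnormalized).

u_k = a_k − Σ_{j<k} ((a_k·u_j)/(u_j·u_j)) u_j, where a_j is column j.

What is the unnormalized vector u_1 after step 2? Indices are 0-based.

u_1 = (1/2, 1/2, -2)

Step 1: u_0 = a_0 = (1, -1, 0).
Step 2: u_1 = a_1 − (5/2)·u_0 = (1/2, 1/2, -2).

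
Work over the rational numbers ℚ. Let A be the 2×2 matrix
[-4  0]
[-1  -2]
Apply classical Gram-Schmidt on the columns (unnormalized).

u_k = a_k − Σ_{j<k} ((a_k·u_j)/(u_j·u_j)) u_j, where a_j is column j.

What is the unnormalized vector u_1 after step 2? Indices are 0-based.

Step 1: u_0 = a_0 = (-4, -1).
Step 2: u_1 = a_1 − (2/17)·u_0 = (8/17, -32/17).

u_1 = (8/17, -32/17)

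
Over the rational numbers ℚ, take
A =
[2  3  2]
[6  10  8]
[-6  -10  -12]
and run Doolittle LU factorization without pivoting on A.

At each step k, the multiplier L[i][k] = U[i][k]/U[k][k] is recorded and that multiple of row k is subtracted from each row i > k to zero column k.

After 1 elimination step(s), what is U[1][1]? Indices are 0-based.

U[1][1] = 1

[col 0] pivot 2
  R1 -= 3*R0 → (0, 1, 2)  (L[1][0] := 3)
  R2 -= -3*R0 → (0, -1, -6)  (L[2][0] := -3)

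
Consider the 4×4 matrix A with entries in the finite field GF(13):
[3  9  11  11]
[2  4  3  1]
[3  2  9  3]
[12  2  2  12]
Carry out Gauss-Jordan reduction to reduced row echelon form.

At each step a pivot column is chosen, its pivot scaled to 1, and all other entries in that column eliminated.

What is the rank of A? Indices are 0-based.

[1] R0 /= 3  ⇒  (1, 3, 8, 8)
     R1 -= 2·R0  ⇒  (0, 11, 0, 11)
     R2 -= 3·R0  ⇒  (0, 6, 11, 5)
     R3 -= 12·R0  ⇒  (0, 5, 10, 7)
[2] R1 /= 11  ⇒  (0, 1, 0, 1)
     R0 -= 3·R1  ⇒  (1, 0, 8, 5)
     R2 -= 6·R1  ⇒  (0, 0, 11, 12)
     R3 -= 5·R1  ⇒  (0, 0, 10, 2)
[3] R2 /= 11  ⇒  (0, 0, 1, 7)
     R0 -= 8·R2  ⇒  (1, 0, 0, 1)
     R3 -= 10·R2  ⇒  (0, 0, 0, 10)
[4] R3 /= 10  ⇒  (0, 0, 0, 1)
     R0 -= 1·R3  ⇒  (1, 0, 0, 0)
     R1 -= 1·R3  ⇒  (0, 1, 0, 0)
     R2 -= 7·R3  ⇒  (0, 0, 1, 0)

rank = 4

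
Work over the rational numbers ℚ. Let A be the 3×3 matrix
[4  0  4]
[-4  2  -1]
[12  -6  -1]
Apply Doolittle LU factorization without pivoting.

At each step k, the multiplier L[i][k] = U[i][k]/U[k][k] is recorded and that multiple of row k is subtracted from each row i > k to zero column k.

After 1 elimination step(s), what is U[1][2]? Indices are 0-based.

[col 0] pivot 4
  R1 -= -1*R0 → (0, 2, 3)  (L[1][0] := -1)
  R2 -= 3*R0 → (0, -6, -13)  (L[2][0] := 3)

U[1][2] = 3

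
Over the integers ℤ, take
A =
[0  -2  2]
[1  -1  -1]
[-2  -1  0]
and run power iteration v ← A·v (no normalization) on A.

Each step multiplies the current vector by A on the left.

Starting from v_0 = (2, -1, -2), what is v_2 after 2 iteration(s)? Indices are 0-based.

v_2 = (-16, -4, -1)

v_0 = (2, -1, -2).
v_1 = A·v_0 = (-2, 5, -3).
v_2 = A·v_1 = (-16, -4, -1).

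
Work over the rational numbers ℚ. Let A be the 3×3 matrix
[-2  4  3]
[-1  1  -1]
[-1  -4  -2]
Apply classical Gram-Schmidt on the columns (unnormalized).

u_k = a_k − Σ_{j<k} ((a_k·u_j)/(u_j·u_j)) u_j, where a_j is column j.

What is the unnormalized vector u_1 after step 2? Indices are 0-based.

u_1 = (7/3, 1/6, -29/6)

Step 1: u_0 = a_0 = (-2, -1, -1).
Step 2: u_1 = a_1 − (-5/6)·u_0 = (7/3, 1/6, -29/6).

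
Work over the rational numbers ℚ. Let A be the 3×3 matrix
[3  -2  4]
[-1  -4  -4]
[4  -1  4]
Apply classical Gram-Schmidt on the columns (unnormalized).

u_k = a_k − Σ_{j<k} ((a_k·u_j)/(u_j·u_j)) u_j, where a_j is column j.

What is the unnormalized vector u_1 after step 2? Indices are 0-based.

Step 1: u_0 = a_0 = (3, -1, 4).
Step 2: u_1 = a_1 − (-3/13)·u_0 = (-17/13, -55/13, -1/13).

u_1 = (-17/13, -55/13, -1/13)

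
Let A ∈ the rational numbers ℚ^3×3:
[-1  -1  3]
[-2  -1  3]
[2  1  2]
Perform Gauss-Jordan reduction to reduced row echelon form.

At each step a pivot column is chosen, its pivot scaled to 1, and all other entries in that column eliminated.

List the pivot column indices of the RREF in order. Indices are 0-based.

[1] R0 /= -1  ⇒  (1, 1, -3)
     R1 -= -2·R0  ⇒  (0, 1, -3)
     R2 -= 2·R0  ⇒  (0, -1, 8)
[2] R1 /= 1  ⇒  (0, 1, -3)
     R0 -= 1·R1  ⇒  (1, 0, 0)
     R2 -= -1·R1  ⇒  (0, 0, 5)
[3] R2 /= 5  ⇒  (0, 0, 1)
     R1 -= -3·R2  ⇒  (0, 1, 0)

pivot columns: 0, 1, 2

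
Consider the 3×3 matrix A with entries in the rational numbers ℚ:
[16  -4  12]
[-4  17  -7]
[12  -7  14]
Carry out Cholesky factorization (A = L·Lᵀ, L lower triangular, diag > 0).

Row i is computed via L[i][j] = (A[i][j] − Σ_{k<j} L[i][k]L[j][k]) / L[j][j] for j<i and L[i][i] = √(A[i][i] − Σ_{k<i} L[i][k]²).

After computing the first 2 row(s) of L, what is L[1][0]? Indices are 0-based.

L[1][0] = -1

Step 1: L[0][0] = √(16) = 4.
  L[1][0] = (-4) / L[0][0] = -1.
Step 2: L[1][1] = √(16) = 4.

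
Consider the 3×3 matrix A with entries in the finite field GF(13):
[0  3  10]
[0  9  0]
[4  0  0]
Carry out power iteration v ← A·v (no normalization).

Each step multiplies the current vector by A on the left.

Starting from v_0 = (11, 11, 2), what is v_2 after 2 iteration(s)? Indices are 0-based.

v_0 = (11, 11, 2).
v_1 = A·v_0 = (1, 8, 5).
v_2 = A·v_1 = (9, 7, 4).

v_2 = (9, 7, 4)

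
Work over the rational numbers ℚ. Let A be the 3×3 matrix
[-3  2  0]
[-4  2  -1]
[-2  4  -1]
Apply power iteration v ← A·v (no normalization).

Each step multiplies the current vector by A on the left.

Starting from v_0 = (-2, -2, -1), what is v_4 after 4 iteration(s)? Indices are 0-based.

v_4 = (-44, -35, -89)

v_0 = (-2, -2, -1).
v_1 = A·v_0 = (2, 5, -3).
v_2 = A·v_1 = (4, 5, 19).
v_3 = A·v_2 = (-2, -25, -7).
v_4 = A·v_3 = (-44, -35, -89).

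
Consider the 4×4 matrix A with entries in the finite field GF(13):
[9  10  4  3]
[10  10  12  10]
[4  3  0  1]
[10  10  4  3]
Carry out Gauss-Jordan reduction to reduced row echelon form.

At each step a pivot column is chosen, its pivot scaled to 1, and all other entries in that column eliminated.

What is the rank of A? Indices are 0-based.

rank = 4

[1] R0 /= 9  ⇒  (1, 4, 12, 9)
     R1 -= 10·R0  ⇒  (0, 9, 9, 11)
     R2 -= 4·R0  ⇒  (0, 0, 4, 4)
     R3 -= 10·R0  ⇒  (0, 9, 1, 4)
[2] R1 /= 9  ⇒  (0, 1, 1, 7)
     R0 -= 4·R1  ⇒  (1, 0, 8, 7)
     R3 -= 9·R1  ⇒  (0, 0, 5, 6)
[3] R2 /= 4  ⇒  (0, 0, 1, 1)
     R0 -= 8·R2  ⇒  (1, 0, 0, 12)
     R1 -= 1·R2  ⇒  (0, 1, 0, 6)
     R3 -= 5·R2  ⇒  (0, 0, 0, 1)
[4] R3 /= 1  ⇒  (0, 0, 0, 1)
     R0 -= 12·R3  ⇒  (1, 0, 0, 0)
     R1 -= 6·R3  ⇒  (0, 1, 0, 0)
     R2 -= 1·R3  ⇒  (0, 0, 1, 0)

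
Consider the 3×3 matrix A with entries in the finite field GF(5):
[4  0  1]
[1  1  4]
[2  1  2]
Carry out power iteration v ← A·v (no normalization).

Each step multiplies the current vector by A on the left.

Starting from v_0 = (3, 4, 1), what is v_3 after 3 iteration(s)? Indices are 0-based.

v_3 = (2, 0, 2)

v_0 = (3, 4, 1).
v_1 = A·v_0 = (3, 1, 2).
v_2 = A·v_1 = (4, 2, 1).
v_3 = A·v_2 = (2, 0, 2).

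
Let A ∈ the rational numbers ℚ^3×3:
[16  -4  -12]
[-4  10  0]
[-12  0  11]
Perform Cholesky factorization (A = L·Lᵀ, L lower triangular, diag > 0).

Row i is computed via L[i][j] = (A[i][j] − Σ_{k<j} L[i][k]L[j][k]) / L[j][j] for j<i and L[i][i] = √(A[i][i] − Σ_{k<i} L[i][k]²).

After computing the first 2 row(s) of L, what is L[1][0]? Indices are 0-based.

Step 1: L[0][0] = √(16) = 4.
  L[1][0] = (-4) / L[0][0] = -1.
Step 2: L[1][1] = √(9) = 3.

L[1][0] = -1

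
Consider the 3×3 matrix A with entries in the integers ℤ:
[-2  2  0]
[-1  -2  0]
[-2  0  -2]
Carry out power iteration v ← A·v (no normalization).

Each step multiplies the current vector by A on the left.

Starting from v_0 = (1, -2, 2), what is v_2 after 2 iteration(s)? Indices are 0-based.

v_0 = (1, -2, 2).
v_1 = A·v_0 = (-6, 3, -6).
v_2 = A·v_1 = (18, 0, 24).

v_2 = (18, 0, 24)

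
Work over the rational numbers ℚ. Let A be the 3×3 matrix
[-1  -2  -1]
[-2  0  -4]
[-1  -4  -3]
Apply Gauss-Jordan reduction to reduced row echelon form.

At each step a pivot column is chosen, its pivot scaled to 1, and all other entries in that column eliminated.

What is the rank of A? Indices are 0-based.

step 1: normalize row 0 (÷-1) = (1, 2, 1)
  row 1: subtract -2×row0 = (0, 4, -2)
  row 2: subtract -1×row0 = (0, -2, -2)
step 2: normalize row 1 (÷4) = (0, 1, -1/2)
  row 0: subtract 2×row1 = (1, 0, 2)
  row 2: subtract -2×row1 = (0, 0, -3)
step 3: normalize row 2 (÷-3) = (0, 0, 1)
  row 0: subtract 2×row2 = (1, 0, 0)
  row 1: subtract -1/2×row2 = (0, 1, 0)

rank = 3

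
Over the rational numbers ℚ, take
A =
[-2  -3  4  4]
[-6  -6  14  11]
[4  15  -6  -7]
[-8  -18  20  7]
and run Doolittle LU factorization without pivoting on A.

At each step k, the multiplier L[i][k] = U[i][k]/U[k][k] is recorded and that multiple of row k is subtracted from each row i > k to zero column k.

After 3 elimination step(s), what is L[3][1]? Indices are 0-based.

[col 0] pivot -2
  R1 -= 3*R0 → (0, 3, 2, -1)  (L[1][0] := 3)
  R2 -= -2*R0 → (0, 9, 2, 1)  (L[2][0] := -2)
  R3 -= 4*R0 → (0, -6, 4, -9)  (L[3][0] := 4)
[col 1] pivot 3
  R2 -= 3*R1 → (0, 0, -4, 4)  (L[2][1] := 3)
  R3 -= -2*R1 → (0, 0, 8, -11)  (L[3][1] := -2)
[col 2] pivot -4
  R3 -= -2*R2 → (0, 0, 0, -3)  (L[3][2] := -2)

L[3][1] = -2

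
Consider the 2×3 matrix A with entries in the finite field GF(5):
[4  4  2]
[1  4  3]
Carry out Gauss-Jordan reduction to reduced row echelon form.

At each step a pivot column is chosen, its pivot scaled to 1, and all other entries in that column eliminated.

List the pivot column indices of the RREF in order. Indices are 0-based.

pivot(0,0)=4: scale R0 → (1, 1, 3)
  clear (1,0): R1 −= (1)R0 → (0, 3, 0)
pivot(1,1)=3: scale R1 → (0, 1, 0)
  clear (0,1): R0 −= (1)R1 → (1, 0, 3)

pivot columns: 0, 1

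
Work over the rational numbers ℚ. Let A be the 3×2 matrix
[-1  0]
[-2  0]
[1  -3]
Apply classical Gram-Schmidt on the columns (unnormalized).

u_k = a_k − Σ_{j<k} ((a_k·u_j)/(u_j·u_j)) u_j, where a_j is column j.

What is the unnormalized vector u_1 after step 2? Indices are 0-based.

u_1 = (-1/2, -1, -5/2)

Step 1: u_0 = a_0 = (-1, -2, 1).
Step 2: u_1 = a_1 − (-1/2)·u_0 = (-1/2, -1, -5/2).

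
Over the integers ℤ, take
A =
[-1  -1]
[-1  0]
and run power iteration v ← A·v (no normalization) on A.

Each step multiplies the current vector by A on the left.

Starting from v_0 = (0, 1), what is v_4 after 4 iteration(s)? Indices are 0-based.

v_0 = (0, 1).
v_1 = A·v_0 = (-1, 0).
v_2 = A·v_1 = (1, 1).
v_3 = A·v_2 = (-2, -1).
v_4 = A·v_3 = (3, 2).

v_4 = (3, 2)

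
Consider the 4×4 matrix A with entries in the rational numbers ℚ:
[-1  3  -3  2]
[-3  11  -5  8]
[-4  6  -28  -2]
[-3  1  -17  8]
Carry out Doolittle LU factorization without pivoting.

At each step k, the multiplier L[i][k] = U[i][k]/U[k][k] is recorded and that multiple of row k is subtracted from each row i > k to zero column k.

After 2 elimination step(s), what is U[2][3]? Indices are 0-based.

U[2][3] = -4

[col 0] pivot -1
  R1 -= 3*R0 → (0, 2, 4, 2)  (L[1][0] := 3)
  R2 -= 4*R0 → (0, -6, -16, -10)  (L[2][0] := 4)
  R3 -= 3*R0 → (0, -8, -8, 2)  (L[3][0] := 3)
[col 1] pivot 2
  R2 -= -3*R1 → (0, 0, -4, -4)  (L[2][1] := -3)
  R3 -= -4*R1 → (0, 0, 8, 10)  (L[3][1] := -4)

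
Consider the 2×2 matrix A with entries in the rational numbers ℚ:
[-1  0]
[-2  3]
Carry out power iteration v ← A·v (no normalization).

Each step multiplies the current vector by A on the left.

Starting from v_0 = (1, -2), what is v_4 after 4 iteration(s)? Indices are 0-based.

v_4 = (1, -202)

v_0 = (1, -2).
v_1 = A·v_0 = (-1, -8).
v_2 = A·v_1 = (1, -22).
v_3 = A·v_2 = (-1, -68).
v_4 = A·v_3 = (1, -202).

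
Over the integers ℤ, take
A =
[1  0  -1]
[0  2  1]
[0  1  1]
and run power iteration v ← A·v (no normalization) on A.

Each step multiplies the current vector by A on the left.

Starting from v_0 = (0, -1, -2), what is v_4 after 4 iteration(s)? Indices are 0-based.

v_0 = (0, -1, -2).
v_1 = A·v_0 = (2, -4, -3).
v_2 = A·v_1 = (5, -11, -7).
v_3 = A·v_2 = (12, -29, -18).
v_4 = A·v_3 = (30, -76, -47).

v_4 = (30, -76, -47)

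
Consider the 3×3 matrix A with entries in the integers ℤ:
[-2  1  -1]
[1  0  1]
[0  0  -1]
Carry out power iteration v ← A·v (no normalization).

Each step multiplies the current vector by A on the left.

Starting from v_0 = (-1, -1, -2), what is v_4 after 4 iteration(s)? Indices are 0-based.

v_4 = (-73, 31, -2)

v_0 = (-1, -1, -2).
v_1 = A·v_0 = (3, -3, 2).
v_2 = A·v_1 = (-11, 5, -2).
v_3 = A·v_2 = (29, -13, 2).
v_4 = A·v_3 = (-73, 31, -2).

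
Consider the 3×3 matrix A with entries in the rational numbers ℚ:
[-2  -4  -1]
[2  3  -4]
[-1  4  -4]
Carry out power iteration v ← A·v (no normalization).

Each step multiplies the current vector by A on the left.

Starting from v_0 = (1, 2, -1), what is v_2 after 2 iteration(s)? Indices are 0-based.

v_2 = (-41, -26, 13)

v_0 = (1, 2, -1).
v_1 = A·v_0 = (-9, 12, 11).
v_2 = A·v_1 = (-41, -26, 13).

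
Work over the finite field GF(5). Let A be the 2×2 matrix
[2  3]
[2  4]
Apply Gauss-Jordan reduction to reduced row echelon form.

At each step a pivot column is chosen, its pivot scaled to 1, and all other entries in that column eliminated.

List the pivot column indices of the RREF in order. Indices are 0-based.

pivot columns: 0, 1

step 1: normalize row 0 (÷2) = (1, 4)
  row 1: subtract 2×row0 = (0, 1)
step 2: normalize row 1 (÷1) = (0, 1)
  row 0: subtract 4×row1 = (1, 0)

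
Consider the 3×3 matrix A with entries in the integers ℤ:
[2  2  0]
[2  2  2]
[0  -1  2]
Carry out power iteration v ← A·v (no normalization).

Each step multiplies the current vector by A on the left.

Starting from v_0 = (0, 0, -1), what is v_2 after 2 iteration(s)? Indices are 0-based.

v_2 = (-4, -8, -2)

v_0 = (0, 0, -1).
v_1 = A·v_0 = (0, -2, -2).
v_2 = A·v_1 = (-4, -8, -2).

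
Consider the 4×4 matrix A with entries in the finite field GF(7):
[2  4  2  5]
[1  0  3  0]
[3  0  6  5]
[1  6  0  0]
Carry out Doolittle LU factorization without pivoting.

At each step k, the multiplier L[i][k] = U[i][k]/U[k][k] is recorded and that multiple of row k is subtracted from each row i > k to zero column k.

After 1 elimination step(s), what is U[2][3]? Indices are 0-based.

U[2][3] = 1

Step 1: pivot at (0,0) is 2.
  row1 ← row1 − (4)·row0  ⇒  L[1][0]=4, U row1=(0, 5, 2, 1)
  row2 ← row2 − (5)·row0  ⇒  L[2][0]=5, U row2=(0, 1, 3, 1)
  row3 ← row3 − (4)·row0  ⇒  L[3][0]=4, U row3=(0, 4, 6, 1)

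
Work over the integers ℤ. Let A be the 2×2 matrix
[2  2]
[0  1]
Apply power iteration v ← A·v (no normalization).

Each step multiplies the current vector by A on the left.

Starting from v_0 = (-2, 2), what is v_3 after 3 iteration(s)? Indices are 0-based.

v_3 = (12, 2)

v_0 = (-2, 2).
v_1 = A·v_0 = (0, 2).
v_2 = A·v_1 = (4, 2).
v_3 = A·v_2 = (12, 2).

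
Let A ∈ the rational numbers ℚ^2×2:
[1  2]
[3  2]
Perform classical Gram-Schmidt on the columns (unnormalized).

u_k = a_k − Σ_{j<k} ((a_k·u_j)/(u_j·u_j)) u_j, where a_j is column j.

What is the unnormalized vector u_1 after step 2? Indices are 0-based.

Step 1: u_0 = a_0 = (1, 3).
Step 2: u_1 = a_1 − (4/5)·u_0 = (6/5, -2/5).

u_1 = (6/5, -2/5)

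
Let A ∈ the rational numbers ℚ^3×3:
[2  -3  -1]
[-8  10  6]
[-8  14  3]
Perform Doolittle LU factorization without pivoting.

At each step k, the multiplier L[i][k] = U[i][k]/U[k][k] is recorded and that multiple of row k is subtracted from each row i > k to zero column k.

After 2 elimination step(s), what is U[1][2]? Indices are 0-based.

[col 0] pivot 2
  R1 -= -4*R0 → (0, -2, 2)  (L[1][0] := -4)
  R2 -= -4*R0 → (0, 2, -1)  (L[2][0] := -4)
[col 1] pivot -2
  R2 -= -1*R1 → (0, 0, 1)  (L[2][1] := -1)

U[1][2] = 2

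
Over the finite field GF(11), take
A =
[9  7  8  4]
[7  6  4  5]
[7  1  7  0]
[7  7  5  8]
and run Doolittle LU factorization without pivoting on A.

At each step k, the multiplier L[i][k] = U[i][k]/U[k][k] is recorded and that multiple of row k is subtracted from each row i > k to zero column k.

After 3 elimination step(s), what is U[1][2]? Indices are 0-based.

k=0: U[0][0]=9
  eliminate (1,0): mult=2, new row 1: (0, 3, 10, 8); set L[1][0]=2
  eliminate (2,0): mult=2, new row 2: (0, 9, 2, 3); set L[2][0]=2
  eliminate (3,0): mult=2, new row 3: (0, 4, 0, 0); set L[3][0]=2
k=1: U[1][1]=3
  eliminate (2,1): mult=3, new row 2: (0, 0, 5, 1); set L[2][1]=3
  eliminate (3,1): mult=5, new row 3: (0, 0, 5, 4); set L[3][1]=5
k=2: U[2][2]=5
  eliminate (3,2): mult=1, new row 3: (0, 0, 0, 3); set L[3][2]=1

U[1][2] = 10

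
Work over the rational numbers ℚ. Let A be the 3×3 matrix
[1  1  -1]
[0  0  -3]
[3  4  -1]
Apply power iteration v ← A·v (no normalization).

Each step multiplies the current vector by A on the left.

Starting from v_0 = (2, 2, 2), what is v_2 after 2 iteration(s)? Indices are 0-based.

v_0 = (2, 2, 2).
v_1 = A·v_0 = (2, -6, 12).
v_2 = A·v_1 = (-16, -36, -30).

v_2 = (-16, -36, -30)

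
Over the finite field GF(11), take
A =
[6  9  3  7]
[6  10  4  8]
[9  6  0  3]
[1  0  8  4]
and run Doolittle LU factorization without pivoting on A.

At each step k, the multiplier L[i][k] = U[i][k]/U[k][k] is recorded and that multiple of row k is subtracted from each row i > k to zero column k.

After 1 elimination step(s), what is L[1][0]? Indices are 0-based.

L[1][0] = 1

Step 1: pivot at (0,0) is 6.
  row1 ← row1 − (1)·row0  ⇒  L[1][0]=1, U row1=(0, 1, 1, 1)
  row2 ← row2 − (7)·row0  ⇒  L[2][0]=7, U row2=(0, 9, 1, 9)
  row3 ← row3 − (2)·row0  ⇒  L[3][0]=2, U row3=(0, 4, 2, 1)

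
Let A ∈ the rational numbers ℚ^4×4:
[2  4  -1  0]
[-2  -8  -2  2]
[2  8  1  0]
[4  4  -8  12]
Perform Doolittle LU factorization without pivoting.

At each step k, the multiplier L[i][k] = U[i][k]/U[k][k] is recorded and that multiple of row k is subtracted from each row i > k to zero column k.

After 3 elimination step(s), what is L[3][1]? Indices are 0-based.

L[3][1] = 1

[col 0] pivot 2
  R1 -= -1*R0 → (0, -4, -3, 2)  (L[1][0] := -1)
  R2 -= 1*R0 → (0, 4, 2, 0)  (L[2][0] := 1)
  R3 -= 2*R0 → (0, -4, -6, 12)  (L[3][0] := 2)
[col 1] pivot -4
  R2 -= -1*R1 → (0, 0, -1, 2)  (L[2][1] := -1)
  R3 -= 1*R1 → (0, 0, -3, 10)  (L[3][1] := 1)
[col 2] pivot -1
  R3 -= 3*R2 → (0, 0, 0, 4)  (L[3][2] := 3)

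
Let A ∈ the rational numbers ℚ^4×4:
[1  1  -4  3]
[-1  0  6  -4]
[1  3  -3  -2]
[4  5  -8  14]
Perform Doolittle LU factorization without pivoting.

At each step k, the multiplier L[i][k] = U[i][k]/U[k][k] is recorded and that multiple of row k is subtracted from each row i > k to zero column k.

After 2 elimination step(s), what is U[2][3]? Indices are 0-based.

U[2][3] = -3

[col 0] pivot 1
  R1 -= -1*R0 → (0, 1, 2, -1)  (L[1][0] := -1)
  R2 -= 1*R0 → (0, 2, 1, -5)  (L[2][0] := 1)
  R3 -= 4*R0 → (0, 1, 8, 2)  (L[3][0] := 4)
[col 1] pivot 1
  R2 -= 2*R1 → (0, 0, -3, -3)  (L[2][1] := 2)
  R3 -= 1*R1 → (0, 0, 6, 3)  (L[3][1] := 1)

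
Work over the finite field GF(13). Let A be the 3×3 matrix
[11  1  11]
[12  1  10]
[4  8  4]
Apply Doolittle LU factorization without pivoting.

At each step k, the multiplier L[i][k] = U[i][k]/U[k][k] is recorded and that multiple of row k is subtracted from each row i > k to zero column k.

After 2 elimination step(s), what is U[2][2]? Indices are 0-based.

Step 1: pivot at (0,0) is 11.
  row1 ← row1 − (7)·row0  ⇒  L[1][0]=7, U row1=(0, 7, 11)
  row2 ← row2 − (11)·row0  ⇒  L[2][0]=11, U row2=(0, 10, 0)
Step 2: pivot at (1,1) is 7.
  row2 ← row2 − (7)·row1  ⇒  L[2][1]=7, U row2=(0, 0, 1)

U[2][2] = 1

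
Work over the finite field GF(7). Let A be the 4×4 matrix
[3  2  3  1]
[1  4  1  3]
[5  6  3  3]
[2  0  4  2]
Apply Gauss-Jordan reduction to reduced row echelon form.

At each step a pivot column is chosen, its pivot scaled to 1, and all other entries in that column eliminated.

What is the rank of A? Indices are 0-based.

step 1: normalize row 0 (÷3) = (1, 3, 1, 5)
  row 1: subtract 1×row0 = (0, 1, 0, 5)
  row 2: subtract 5×row0 = (0, 5, 5, 6)
  row 3: subtract 2×row0 = (0, 1, 2, 6)
step 2: normalize row 1 (÷1) = (0, 1, 0, 5)
  row 0: subtract 3×row1 = (1, 0, 1, 4)
  row 2: subtract 5×row1 = (0, 0, 5, 2)
  row 3: subtract 1×row1 = (0, 0, 2, 1)
step 3: normalize row 2 (÷5) = (0, 0, 1, 6)
  row 0: subtract 1×row2 = (1, 0, 0, 5)
  row 3: subtract 2×row2 = (0, 0, 0, 3)
step 4: normalize row 3 (÷3) = (0, 0, 0, 1)
  row 0: subtract 5×row3 = (1, 0, 0, 0)
  row 1: subtract 5×row3 = (0, 1, 0, 0)
  row 2: subtract 6×row3 = (0, 0, 1, 0)

rank = 4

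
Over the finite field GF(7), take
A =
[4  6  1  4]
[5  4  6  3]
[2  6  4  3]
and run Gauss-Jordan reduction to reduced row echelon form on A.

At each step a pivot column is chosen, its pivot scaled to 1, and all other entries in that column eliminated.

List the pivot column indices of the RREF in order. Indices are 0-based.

pivot columns: 0, 1, 2

[1] R0 /= 4  ⇒  (1, 5, 2, 1)
     R1 -= 5·R0  ⇒  (0, 0, 3, 5)
     R2 -= 2·R0  ⇒  (0, 3, 0, 1)
[2] R1 <-> R2
[2] R1 /= 3  ⇒  (0, 1, 0, 5)
     R0 -= 5·R1  ⇒  (1, 0, 2, 4)
[3] R2 /= 3  ⇒  (0, 0, 1, 4)
     R0 -= 2·R2  ⇒  (1, 0, 0, 3)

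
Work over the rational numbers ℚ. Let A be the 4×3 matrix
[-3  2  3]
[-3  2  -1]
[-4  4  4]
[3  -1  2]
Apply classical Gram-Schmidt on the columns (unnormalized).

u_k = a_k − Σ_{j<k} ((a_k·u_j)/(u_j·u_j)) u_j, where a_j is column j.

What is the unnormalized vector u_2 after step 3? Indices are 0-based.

Step 1: u_0 = a_0 = (-3, -3, -4, 3).
Step 2: u_1 = a_1 − (-31/43)·u_0 = (-7/43, -7/43, 48/43, 50/43).
Step 3: u_2 = a_2 − (-16/43)·u_0 − (139/57)·u_1 = (130/57, -98/57, -4/19, 16/57).

u_2 = (130/57, -98/57, -4/19, 16/57)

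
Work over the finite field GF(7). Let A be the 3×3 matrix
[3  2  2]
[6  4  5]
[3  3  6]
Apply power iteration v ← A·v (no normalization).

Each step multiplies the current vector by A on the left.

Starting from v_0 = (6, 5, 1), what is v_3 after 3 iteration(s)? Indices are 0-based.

v_3 = (0, 3, 1)

v_0 = (6, 5, 1).
v_1 = A·v_0 = (2, 5, 4).
v_2 = A·v_1 = (3, 3, 3).
v_3 = A·v_2 = (0, 3, 1).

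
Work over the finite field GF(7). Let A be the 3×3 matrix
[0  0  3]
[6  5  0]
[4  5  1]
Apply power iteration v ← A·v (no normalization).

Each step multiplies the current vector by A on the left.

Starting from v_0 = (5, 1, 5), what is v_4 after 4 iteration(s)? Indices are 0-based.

v_4 = (5, 4, 0)

v_0 = (5, 1, 5).
v_1 = A·v_0 = (1, 0, 2).
v_2 = A·v_1 = (6, 6, 6).
v_3 = A·v_2 = (4, 3, 4).
v_4 = A·v_3 = (5, 4, 0).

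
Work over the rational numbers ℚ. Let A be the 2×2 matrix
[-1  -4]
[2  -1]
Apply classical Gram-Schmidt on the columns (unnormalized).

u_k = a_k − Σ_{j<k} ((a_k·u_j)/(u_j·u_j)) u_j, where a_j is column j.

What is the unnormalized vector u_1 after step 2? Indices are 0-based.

u_1 = (-18/5, -9/5)

Step 1: u_0 = a_0 = (-1, 2).
Step 2: u_1 = a_1 − (2/5)·u_0 = (-18/5, -9/5).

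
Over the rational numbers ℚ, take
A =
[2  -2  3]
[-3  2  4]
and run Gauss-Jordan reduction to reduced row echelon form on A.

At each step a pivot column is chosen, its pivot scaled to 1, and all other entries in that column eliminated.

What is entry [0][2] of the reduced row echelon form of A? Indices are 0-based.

M[0][2] = -7

step 1: normalize row 0 (÷2) = (1, -1, 3/2)
  row 1: subtract -3×row0 = (0, -1, 17/2)
step 2: normalize row 1 (÷-1) = (0, 1, -17/2)
  row 0: subtract -1×row1 = (1, 0, -7)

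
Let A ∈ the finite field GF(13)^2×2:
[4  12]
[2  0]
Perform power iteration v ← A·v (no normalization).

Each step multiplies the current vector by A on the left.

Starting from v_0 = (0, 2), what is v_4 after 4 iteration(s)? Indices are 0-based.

v_4 = (8, 9)

v_0 = (0, 2).
v_1 = A·v_0 = (11, 0).
v_2 = A·v_1 = (5, 9).
v_3 = A·v_2 = (11, 10).
v_4 = A·v_3 = (8, 9).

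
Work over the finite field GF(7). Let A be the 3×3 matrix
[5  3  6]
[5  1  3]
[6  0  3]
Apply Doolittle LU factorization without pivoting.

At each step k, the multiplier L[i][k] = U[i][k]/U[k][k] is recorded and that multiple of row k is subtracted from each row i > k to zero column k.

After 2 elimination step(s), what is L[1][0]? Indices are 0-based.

L[1][0] = 1

k=0: U[0][0]=5
  eliminate (1,0): mult=1, new row 1: (0, 5, 4); set L[1][0]=1
  eliminate (2,0): mult=4, new row 2: (0, 2, 0); set L[2][0]=4
k=1: U[1][1]=5
  eliminate (2,1): mult=6, new row 2: (0, 0, 4); set L[2][1]=6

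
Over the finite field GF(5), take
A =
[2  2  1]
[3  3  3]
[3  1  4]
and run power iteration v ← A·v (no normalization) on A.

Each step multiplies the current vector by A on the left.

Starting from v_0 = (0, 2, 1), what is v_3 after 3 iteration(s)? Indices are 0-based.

v_0 = (0, 2, 1).
v_1 = A·v_0 = (0, 4, 1).
v_2 = A·v_1 = (4, 0, 3).
v_3 = A·v_2 = (1, 1, 4).

v_3 = (1, 1, 4)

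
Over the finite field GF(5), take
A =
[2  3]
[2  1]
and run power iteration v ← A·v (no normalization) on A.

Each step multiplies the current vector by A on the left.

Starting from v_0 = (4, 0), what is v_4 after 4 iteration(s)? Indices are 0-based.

v_4 = (1, 3)

v_0 = (4, 0).
v_1 = A·v_0 = (3, 3).
v_2 = A·v_1 = (0, 4).
v_3 = A·v_2 = (2, 4).
v_4 = A·v_3 = (1, 3).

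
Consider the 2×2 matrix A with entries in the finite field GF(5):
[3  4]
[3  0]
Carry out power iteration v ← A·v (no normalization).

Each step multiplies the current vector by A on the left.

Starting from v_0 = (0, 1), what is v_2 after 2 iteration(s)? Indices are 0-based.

v_0 = (0, 1).
v_1 = A·v_0 = (4, 0).
v_2 = A·v_1 = (2, 2).

v_2 = (2, 2)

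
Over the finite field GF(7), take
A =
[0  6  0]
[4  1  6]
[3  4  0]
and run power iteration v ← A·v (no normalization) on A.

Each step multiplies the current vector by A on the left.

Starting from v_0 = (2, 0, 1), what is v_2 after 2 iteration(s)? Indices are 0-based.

v_0 = (2, 0, 1).
v_1 = A·v_0 = (0, 0, 6).
v_2 = A·v_1 = (0, 1, 0).

v_2 = (0, 1, 0)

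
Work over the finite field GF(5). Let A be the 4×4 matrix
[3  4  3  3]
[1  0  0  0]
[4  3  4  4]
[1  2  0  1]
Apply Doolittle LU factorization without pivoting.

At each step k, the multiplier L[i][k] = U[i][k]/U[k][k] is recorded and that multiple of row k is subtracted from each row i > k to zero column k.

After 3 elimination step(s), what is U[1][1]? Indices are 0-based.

U[1][1] = 2

k=0: U[0][0]=3
  eliminate (1,0): mult=2, new row 1: (0, 2, 4, 4); set L[1][0]=2
  eliminate (2,0): mult=3, new row 2: (0, 1, 0, 0); set L[2][0]=3
  eliminate (3,0): mult=2, new row 3: (0, 4, 4, 0); set L[3][0]=2
k=1: U[1][1]=2
  eliminate (2,1): mult=3, new row 2: (0, 0, 3, 3); set L[2][1]=3
  eliminate (3,1): mult=2, new row 3: (0, 0, 1, 2); set L[3][1]=2
k=2: U[2][2]=3
  eliminate (3,2): mult=2, new row 3: (0, 0, 0, 1); set L[3][2]=2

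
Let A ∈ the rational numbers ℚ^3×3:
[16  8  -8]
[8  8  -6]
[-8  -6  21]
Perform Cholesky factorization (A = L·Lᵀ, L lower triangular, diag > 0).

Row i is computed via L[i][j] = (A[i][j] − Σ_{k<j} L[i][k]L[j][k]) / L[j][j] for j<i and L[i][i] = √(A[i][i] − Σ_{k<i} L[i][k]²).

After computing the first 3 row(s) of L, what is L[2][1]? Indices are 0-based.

L[2][1] = -1

Step 1: L[0][0] = √(16) = 4.
  L[1][0] = (8) / L[0][0] = 2.
Step 2: L[1][1] = √(4) = 2.
  L[2][0] = (-8) / L[0][0] = -2.
  L[2][1] = (-2) / L[1][1] = -1.
Step 3: L[2][2] = √(16) = 4.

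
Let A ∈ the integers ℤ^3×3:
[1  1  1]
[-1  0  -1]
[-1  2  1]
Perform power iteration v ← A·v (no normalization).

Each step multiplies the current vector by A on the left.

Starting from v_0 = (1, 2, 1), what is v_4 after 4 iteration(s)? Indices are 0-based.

v_0 = (1, 2, 1).
v_1 = A·v_0 = (4, -2, 4).
v_2 = A·v_1 = (6, -8, -4).
v_3 = A·v_2 = (-6, -2, -26).
v_4 = A·v_3 = (-34, 32, -24).

v_4 = (-34, 32, -24)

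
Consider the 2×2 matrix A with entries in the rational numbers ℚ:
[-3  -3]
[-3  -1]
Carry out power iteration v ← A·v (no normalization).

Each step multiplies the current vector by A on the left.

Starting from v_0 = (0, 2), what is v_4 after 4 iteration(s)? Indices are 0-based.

v_4 = (672, 488)

v_0 = (0, 2).
v_1 = A·v_0 = (-6, -2).
v_2 = A·v_1 = (24, 20).
v_3 = A·v_2 = (-132, -92).
v_4 = A·v_3 = (672, 488).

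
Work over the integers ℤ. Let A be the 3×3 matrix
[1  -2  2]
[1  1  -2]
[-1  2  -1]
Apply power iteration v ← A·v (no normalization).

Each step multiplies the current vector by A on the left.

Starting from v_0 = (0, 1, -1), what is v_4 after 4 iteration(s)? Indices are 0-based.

v_4 = (40, 33, -57)

v_0 = (0, 1, -1).
v_1 = A·v_0 = (-4, 3, 3).
v_2 = A·v_1 = (-4, -7, 7).
v_3 = A·v_2 = (24, -25, -17).
v_4 = A·v_3 = (40, 33, -57).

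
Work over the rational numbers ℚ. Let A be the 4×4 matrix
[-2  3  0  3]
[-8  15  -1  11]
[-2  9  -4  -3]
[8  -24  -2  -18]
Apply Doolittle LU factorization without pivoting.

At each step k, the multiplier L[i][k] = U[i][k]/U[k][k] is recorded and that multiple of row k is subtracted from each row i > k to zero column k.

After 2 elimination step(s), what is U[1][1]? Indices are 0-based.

[col 0] pivot -2
  R1 -= 4*R0 → (0, 3, -1, -1)  (L[1][0] := 4)
  R2 -= 1*R0 → (0, 6, -4, -6)  (L[2][0] := 1)
  R3 -= -4*R0 → (0, -12, -2, -6)  (L[3][0] := -4)
[col 1] pivot 3
  R2 -= 2*R1 → (0, 0, -2, -4)  (L[2][1] := 2)
  R3 -= -4*R1 → (0, 0, -6, -10)  (L[3][1] := -4)

U[1][1] = 3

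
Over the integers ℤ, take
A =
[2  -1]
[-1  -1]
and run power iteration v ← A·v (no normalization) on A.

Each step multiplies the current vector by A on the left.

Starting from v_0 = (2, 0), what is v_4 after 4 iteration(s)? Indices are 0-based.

v_4 = (52, -14)

v_0 = (2, 0).
v_1 = A·v_0 = (4, -2).
v_2 = A·v_1 = (10, -2).
v_3 = A·v_2 = (22, -8).
v_4 = A·v_3 = (52, -14).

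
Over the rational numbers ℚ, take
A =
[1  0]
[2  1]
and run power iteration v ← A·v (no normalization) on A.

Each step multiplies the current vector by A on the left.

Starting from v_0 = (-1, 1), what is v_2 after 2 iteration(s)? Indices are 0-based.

v_2 = (-1, -3)

v_0 = (-1, 1).
v_1 = A·v_0 = (-1, -1).
v_2 = A·v_1 = (-1, -3).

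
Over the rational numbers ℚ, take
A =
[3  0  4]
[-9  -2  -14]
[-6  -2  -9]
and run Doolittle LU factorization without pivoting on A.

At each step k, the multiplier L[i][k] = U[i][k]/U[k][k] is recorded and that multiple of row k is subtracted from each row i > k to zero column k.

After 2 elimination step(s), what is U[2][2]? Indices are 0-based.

U[2][2] = 1

Step 1: pivot at (0,0) is 3.
  row1 ← row1 − (-3)·row0  ⇒  L[1][0]=-3, U row1=(0, -2, -2)
  row2 ← row2 − (-2)·row0  ⇒  L[2][0]=-2, U row2=(0, -2, -1)
Step 2: pivot at (1,1) is -2.
  row2 ← row2 − (1)·row1  ⇒  L[2][1]=1, U row2=(0, 0, 1)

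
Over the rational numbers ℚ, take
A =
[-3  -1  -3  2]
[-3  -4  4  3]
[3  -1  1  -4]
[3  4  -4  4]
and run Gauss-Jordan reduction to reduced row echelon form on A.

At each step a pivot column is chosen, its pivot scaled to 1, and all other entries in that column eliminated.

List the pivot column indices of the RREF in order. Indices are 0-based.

[1] R0 /= -3  ⇒  (1, 1/3, 1, -2/3)
     R1 -= -3·R0  ⇒  (0, -3, 7, 1)
     R2 -= 3·R0  ⇒  (0, -2, -2, -2)
     R3 -= 3·R0  ⇒  (0, 3, -7, 6)
[2] R1 /= -3  ⇒  (0, 1, -7/3, -1/3)
     R0 -= 1/3·R1  ⇒  (1, 0, 16/9, -5/9)
     R2 -= -2·R1  ⇒  (0, 0, -20/3, -8/3)
     R3 -= 3·R1  ⇒  (0, 0, 0, 7)
[3] R2 /= -20/3  ⇒  (0, 0, 1, 2/5)
     R0 -= 16/9·R2  ⇒  (1, 0, 0, -19/15)
     R1 -= -7/3·R2  ⇒  (0, 1, 0, 3/5)
[4] R3 /= 7  ⇒  (0, 0, 0, 1)
     R0 -= -19/15·R3  ⇒  (1, 0, 0, 0)
     R1 -= 3/5·R3  ⇒  (0, 1, 0, 0)
     R2 -= 2/5·R3  ⇒  (0, 0, 1, 0)

pivot columns: 0, 1, 2, 3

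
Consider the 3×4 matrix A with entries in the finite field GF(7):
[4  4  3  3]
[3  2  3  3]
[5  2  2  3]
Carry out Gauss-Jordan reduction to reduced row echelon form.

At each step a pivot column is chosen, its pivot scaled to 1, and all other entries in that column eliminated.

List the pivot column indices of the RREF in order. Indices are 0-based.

pivot(0,0)=4: scale R0 → (1, 1, 6, 6)
  clear (1,0): R1 −= (3)R0 → (0, 6, 6, 6)
  clear (2,0): R2 −= (5)R0 → (0, 4, 0, 1)
pivot(1,1)=6: scale R1 → (0, 1, 1, 1)
  clear (0,1): R0 −= (1)R1 → (1, 0, 5, 5)
  clear (2,1): R2 −= (4)R1 → (0, 0, 3, 4)
pivot(2,2)=3: scale R2 → (0, 0, 1, 6)
  clear (0,2): R0 −= (5)R2 → (1, 0, 0, 3)
  clear (1,2): R1 −= (1)R2 → (0, 1, 0, 2)

pivot columns: 0, 1, 2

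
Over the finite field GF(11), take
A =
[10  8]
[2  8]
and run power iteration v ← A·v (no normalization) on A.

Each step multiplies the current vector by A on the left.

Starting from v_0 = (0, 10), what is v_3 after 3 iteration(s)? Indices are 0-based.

v_3 = (10, 7)

v_0 = (0, 10).
v_1 = A·v_0 = (3, 3).
v_2 = A·v_1 = (10, 8).
v_3 = A·v_2 = (10, 7).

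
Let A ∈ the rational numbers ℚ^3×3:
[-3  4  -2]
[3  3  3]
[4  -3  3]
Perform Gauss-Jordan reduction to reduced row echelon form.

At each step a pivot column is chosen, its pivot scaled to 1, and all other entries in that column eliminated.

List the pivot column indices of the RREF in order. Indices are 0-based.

step 1: normalize row 0 (÷-3) = (1, -4/3, 2/3)
  row 1: subtract 3×row0 = (0, 7, 1)
  row 2: subtract 4×row0 = (0, 7/3, 1/3)
step 2: normalize row 1 (÷7) = (0, 1, 1/7)
  row 0: subtract -4/3×row1 = (1, 0, 6/7)
  row 2: subtract 7/3×row1 = (0, 0, 0)
skip col 2 (zero from row 2)

pivot columns: 0, 1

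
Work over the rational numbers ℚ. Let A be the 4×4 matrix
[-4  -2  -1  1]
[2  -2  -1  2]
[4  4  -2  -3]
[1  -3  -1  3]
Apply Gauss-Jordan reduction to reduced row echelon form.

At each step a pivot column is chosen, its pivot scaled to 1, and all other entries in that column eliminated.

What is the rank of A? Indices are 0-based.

pivot(0,0)=-4: scale R0 → (1, 1/2, 1/4, -1/4)
  clear (1,0): R1 −= (2)R0 → (0, -3, -3/2, 5/2)
  clear (2,0): R2 −= (4)R0 → (0, 2, -3, -2)
  clear (3,0): R3 −= (1)R0 → (0, -7/2, -5/4, 13/4)
pivot(1,1)=-3: scale R1 → (0, 1, 1/2, -5/6)
  clear (0,1): R0 −= (1/2)R1 → (1, 0, 0, 1/6)
  clear (2,1): R2 −= (2)R1 → (0, 0, -4, -1/3)
  clear (3,1): R3 −= (-7/2)R1 → (0, 0, 1/2, 1/3)
pivot(2,2)=-4: scale R2 → (0, 0, 1, 1/12)
  clear (1,2): R1 −= (1/2)R2 → (0, 1, 0, -7/8)
  clear (3,2): R3 −= (1/2)R2 → (0, 0, 0, 7/24)
pivot(3,3)=7/24: scale R3 → (0, 0, 0, 1)
  clear (0,3): R0 −= (1/6)R3 → (1, 0, 0, 0)
  clear (1,3): R1 −= (-7/8)R3 → (0, 1, 0, 0)
  clear (2,3): R2 −= (1/12)R3 → (0, 0, 1, 0)

rank = 4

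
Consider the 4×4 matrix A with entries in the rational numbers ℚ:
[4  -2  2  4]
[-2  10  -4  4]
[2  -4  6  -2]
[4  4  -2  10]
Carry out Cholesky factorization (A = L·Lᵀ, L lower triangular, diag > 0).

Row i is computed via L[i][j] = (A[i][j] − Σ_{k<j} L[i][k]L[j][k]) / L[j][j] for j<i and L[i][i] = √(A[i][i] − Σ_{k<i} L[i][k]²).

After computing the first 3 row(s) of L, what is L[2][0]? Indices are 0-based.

Step 1: L[0][0] = √(4) = 2.
  L[1][0] = (-2) / L[0][0] = -1.
Step 2: L[1][1] = √(9) = 3.
  L[2][0] = (2) / L[0][0] = 1.
  L[2][1] = (-3) / L[1][1] = -1.
Step 3: L[2][2] = √(4) = 2.

L[2][0] = 1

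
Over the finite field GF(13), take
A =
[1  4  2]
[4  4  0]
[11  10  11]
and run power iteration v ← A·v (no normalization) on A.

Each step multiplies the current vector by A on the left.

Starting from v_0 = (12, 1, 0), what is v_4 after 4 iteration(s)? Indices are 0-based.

v_4 = (7, 8, 4)

v_0 = (12, 1, 0).
v_1 = A·v_0 = (3, 0, 12).
v_2 = A·v_1 = (1, 12, 9).
v_3 = A·v_2 = (2, 0, 9).
v_4 = A·v_3 = (7, 8, 4).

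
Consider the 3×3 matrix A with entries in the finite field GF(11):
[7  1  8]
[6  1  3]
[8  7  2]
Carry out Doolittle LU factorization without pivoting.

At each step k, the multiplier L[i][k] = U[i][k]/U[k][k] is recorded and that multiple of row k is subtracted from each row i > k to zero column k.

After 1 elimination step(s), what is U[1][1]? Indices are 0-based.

k=0: U[0][0]=7
  eliminate (1,0): mult=4, new row 1: (0, 8, 4); set L[1][0]=4
  eliminate (2,0): mult=9, new row 2: (0, 9, 7); set L[2][0]=9

U[1][1] = 8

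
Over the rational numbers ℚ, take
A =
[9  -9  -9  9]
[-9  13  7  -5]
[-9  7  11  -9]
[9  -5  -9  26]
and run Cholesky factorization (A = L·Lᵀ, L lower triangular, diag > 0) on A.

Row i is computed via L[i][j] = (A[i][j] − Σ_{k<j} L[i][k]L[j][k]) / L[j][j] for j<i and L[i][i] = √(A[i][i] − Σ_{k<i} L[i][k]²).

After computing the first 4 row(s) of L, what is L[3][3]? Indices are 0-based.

L[3][3] = 3

Step 1: L[0][0] = √(9) = 3.
  L[1][0] = (-9) / L[0][0] = -3.
Step 2: L[1][1] = √(4) = 2.
  L[2][0] = (-9) / L[0][0] = -3.
  L[2][1] = (-2) / L[1][1] = -1.
Step 3: L[2][2] = √(1) = 1.
  L[3][0] = (9) / L[0][0] = 3.
  L[3][1] = (4) / L[1][1] = 2.
  L[3][2] = (2) / L[2][2] = 2.
Step 4: L[3][3] = √(9) = 3.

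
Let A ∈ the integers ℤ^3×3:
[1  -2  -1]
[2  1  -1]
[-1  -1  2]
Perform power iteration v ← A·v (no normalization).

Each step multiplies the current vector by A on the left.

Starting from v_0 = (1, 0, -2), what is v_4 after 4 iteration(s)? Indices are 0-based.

v_4 = (-28, 55, -117)

v_0 = (1, 0, -2).
v_1 = A·v_0 = (3, 4, -5).
v_2 = A·v_1 = (0, 15, -17).
v_3 = A·v_2 = (-13, 32, -49).
v_4 = A·v_3 = (-28, 55, -117).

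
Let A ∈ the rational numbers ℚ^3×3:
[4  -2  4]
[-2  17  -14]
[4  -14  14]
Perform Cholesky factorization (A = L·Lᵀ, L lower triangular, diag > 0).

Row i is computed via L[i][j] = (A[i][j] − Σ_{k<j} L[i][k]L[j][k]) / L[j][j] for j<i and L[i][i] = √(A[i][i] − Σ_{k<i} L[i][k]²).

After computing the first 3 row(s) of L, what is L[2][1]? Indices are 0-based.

Step 1: L[0][0] = √(4) = 2.
  L[1][0] = (-2) / L[0][0] = -1.
Step 2: L[1][1] = √(16) = 4.
  L[2][0] = (4) / L[0][0] = 2.
  L[2][1] = (-12) / L[1][1] = -3.
Step 3: L[2][2] = √(1) = 1.

L[2][1] = -3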